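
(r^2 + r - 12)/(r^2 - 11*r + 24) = (r + 4)/(r - 8)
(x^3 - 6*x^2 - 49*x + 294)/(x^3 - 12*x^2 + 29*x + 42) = (x + 7)/(x + 1)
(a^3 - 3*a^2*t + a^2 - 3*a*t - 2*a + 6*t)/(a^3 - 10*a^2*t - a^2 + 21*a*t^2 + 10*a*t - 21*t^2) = (-a - 2)/(-a + 7*t)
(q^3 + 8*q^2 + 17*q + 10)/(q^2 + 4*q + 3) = (q^2 + 7*q + 10)/(q + 3)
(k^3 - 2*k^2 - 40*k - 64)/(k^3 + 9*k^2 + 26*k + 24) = (k - 8)/(k + 3)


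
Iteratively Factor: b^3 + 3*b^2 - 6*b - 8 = (b - 2)*(b^2 + 5*b + 4) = (b - 2)*(b + 1)*(b + 4)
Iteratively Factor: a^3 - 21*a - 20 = (a + 4)*(a^2 - 4*a - 5) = (a - 5)*(a + 4)*(a + 1)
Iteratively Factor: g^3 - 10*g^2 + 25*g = (g - 5)*(g^2 - 5*g) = g*(g - 5)*(g - 5)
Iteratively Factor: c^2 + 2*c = (c + 2)*(c)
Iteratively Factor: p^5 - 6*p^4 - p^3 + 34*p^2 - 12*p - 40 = (p + 1)*(p^4 - 7*p^3 + 6*p^2 + 28*p - 40) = (p - 2)*(p + 1)*(p^3 - 5*p^2 - 4*p + 20) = (p - 2)*(p + 1)*(p + 2)*(p^2 - 7*p + 10) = (p - 2)^2*(p + 1)*(p + 2)*(p - 5)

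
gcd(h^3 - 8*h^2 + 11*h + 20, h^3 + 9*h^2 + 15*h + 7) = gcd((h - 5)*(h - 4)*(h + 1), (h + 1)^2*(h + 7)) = h + 1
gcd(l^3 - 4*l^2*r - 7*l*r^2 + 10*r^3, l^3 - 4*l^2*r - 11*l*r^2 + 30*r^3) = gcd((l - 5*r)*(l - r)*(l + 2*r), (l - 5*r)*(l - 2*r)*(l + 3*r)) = -l + 5*r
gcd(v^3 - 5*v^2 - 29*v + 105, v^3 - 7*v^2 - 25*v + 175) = v^2 - 2*v - 35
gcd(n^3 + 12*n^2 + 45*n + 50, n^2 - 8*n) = 1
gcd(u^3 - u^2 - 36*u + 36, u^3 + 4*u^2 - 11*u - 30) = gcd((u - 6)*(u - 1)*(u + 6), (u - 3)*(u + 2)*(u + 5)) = 1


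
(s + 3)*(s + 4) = s^2 + 7*s + 12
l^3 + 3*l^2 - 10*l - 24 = (l - 3)*(l + 2)*(l + 4)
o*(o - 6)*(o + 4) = o^3 - 2*o^2 - 24*o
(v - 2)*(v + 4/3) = v^2 - 2*v/3 - 8/3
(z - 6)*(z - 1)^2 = z^3 - 8*z^2 + 13*z - 6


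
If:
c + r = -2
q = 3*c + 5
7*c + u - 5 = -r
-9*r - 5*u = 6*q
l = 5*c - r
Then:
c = 47/21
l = 108/7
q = 82/7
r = -89/21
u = -45/7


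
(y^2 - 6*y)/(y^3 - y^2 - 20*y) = (6 - y)/(-y^2 + y + 20)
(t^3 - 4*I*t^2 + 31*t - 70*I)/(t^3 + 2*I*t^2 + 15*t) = (t^2 - 9*I*t - 14)/(t*(t - 3*I))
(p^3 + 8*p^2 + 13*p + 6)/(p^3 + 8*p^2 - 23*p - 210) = (p^2 + 2*p + 1)/(p^2 + 2*p - 35)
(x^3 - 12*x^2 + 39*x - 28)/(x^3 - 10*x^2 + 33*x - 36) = (x^2 - 8*x + 7)/(x^2 - 6*x + 9)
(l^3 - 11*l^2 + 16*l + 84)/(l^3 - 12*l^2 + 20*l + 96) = (l - 7)/(l - 8)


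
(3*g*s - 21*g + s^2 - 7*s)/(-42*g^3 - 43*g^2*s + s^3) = (-3*g*s + 21*g - s^2 + 7*s)/(42*g^3 + 43*g^2*s - s^3)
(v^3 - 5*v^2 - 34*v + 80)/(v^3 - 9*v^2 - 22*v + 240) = (v - 2)/(v - 6)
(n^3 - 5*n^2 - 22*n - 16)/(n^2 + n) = n - 6 - 16/n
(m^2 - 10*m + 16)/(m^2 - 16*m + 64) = (m - 2)/(m - 8)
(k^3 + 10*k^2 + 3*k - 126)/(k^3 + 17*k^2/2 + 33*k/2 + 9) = 2*(k^2 + 4*k - 21)/(2*k^2 + 5*k + 3)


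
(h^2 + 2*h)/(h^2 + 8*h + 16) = h*(h + 2)/(h^2 + 8*h + 16)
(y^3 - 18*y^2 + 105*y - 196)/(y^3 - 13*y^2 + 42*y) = (y^2 - 11*y + 28)/(y*(y - 6))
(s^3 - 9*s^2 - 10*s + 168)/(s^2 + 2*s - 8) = (s^2 - 13*s + 42)/(s - 2)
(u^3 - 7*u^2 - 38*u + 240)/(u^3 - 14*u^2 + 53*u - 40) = (u + 6)/(u - 1)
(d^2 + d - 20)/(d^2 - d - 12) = (d + 5)/(d + 3)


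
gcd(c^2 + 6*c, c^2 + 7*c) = c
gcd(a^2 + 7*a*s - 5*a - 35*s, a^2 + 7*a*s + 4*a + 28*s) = a + 7*s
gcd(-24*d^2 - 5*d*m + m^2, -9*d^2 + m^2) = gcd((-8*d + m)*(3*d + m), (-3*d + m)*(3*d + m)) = 3*d + m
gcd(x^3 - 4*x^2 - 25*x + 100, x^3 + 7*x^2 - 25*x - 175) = x^2 - 25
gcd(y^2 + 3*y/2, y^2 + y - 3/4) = y + 3/2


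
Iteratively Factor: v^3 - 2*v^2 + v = (v)*(v^2 - 2*v + 1) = v*(v - 1)*(v - 1)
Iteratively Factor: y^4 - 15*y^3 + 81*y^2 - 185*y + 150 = (y - 2)*(y^3 - 13*y^2 + 55*y - 75) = (y - 5)*(y - 2)*(y^2 - 8*y + 15) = (y - 5)*(y - 3)*(y - 2)*(y - 5)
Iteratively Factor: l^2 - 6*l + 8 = (l - 2)*(l - 4)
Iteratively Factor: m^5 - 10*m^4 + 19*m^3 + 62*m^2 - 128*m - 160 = (m + 2)*(m^4 - 12*m^3 + 43*m^2 - 24*m - 80) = (m - 4)*(m + 2)*(m^3 - 8*m^2 + 11*m + 20) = (m - 5)*(m - 4)*(m + 2)*(m^2 - 3*m - 4) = (m - 5)*(m - 4)^2*(m + 2)*(m + 1)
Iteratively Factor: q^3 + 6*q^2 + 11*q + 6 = (q + 2)*(q^2 + 4*q + 3) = (q + 1)*(q + 2)*(q + 3)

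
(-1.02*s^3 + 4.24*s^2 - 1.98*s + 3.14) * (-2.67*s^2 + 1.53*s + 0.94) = 2.7234*s^5 - 12.8814*s^4 + 10.815*s^3 - 7.4276*s^2 + 2.943*s + 2.9516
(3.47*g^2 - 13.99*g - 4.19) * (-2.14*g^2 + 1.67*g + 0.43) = -7.4258*g^4 + 35.7335*g^3 - 12.9046*g^2 - 13.013*g - 1.8017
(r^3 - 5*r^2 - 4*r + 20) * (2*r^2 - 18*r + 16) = 2*r^5 - 28*r^4 + 98*r^3 + 32*r^2 - 424*r + 320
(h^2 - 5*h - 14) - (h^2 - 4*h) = -h - 14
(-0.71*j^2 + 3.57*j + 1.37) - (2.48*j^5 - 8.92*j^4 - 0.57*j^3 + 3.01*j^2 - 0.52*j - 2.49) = -2.48*j^5 + 8.92*j^4 + 0.57*j^3 - 3.72*j^2 + 4.09*j + 3.86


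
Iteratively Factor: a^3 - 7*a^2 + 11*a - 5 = (a - 1)*(a^2 - 6*a + 5) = (a - 1)^2*(a - 5)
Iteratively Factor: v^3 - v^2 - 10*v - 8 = (v + 2)*(v^2 - 3*v - 4) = (v + 1)*(v + 2)*(v - 4)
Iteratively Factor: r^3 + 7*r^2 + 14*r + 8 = (r + 1)*(r^2 + 6*r + 8) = (r + 1)*(r + 4)*(r + 2)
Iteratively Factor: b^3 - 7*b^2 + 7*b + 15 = (b - 3)*(b^2 - 4*b - 5) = (b - 5)*(b - 3)*(b + 1)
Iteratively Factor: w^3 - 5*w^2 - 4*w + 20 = (w - 5)*(w^2 - 4) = (w - 5)*(w - 2)*(w + 2)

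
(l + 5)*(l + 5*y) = l^2 + 5*l*y + 5*l + 25*y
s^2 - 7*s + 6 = (s - 6)*(s - 1)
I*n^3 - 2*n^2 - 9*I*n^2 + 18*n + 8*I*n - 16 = (n - 8)*(n + 2*I)*(I*n - I)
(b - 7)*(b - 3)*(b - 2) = b^3 - 12*b^2 + 41*b - 42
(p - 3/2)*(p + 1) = p^2 - p/2 - 3/2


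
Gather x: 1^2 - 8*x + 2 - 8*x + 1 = 4 - 16*x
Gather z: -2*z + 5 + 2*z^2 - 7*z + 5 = 2*z^2 - 9*z + 10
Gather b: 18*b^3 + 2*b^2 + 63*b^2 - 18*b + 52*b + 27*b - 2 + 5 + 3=18*b^3 + 65*b^2 + 61*b + 6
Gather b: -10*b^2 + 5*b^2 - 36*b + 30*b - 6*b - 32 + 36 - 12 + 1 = -5*b^2 - 12*b - 7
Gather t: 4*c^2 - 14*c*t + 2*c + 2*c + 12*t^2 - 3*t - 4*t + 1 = 4*c^2 + 4*c + 12*t^2 + t*(-14*c - 7) + 1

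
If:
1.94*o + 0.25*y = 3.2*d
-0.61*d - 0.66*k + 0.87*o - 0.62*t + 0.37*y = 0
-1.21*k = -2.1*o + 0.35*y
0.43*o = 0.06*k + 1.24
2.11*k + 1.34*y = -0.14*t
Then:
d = 1.38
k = 14.36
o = 4.89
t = -21.91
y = -20.33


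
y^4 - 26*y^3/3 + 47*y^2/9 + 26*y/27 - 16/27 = (y - 8)*(y - 2/3)*(y - 1/3)*(y + 1/3)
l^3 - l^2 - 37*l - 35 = (l - 7)*(l + 1)*(l + 5)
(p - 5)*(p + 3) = p^2 - 2*p - 15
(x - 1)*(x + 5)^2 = x^3 + 9*x^2 + 15*x - 25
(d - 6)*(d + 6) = d^2 - 36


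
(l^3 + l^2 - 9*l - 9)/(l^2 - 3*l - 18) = (l^2 - 2*l - 3)/(l - 6)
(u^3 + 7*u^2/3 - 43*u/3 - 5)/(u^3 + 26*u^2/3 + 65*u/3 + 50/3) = (3*u^2 - 8*u - 3)/(3*u^2 + 11*u + 10)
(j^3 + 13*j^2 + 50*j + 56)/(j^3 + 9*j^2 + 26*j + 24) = (j + 7)/(j + 3)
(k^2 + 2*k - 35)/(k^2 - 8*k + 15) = (k + 7)/(k - 3)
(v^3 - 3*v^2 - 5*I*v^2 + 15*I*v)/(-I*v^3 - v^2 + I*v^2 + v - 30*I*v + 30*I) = v*(I*v^2 + v*(5 - 3*I) - 15)/(v^3 - v^2*(1 + I) + v*(30 + I) - 30)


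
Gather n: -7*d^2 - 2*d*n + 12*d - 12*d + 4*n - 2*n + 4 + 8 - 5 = -7*d^2 + n*(2 - 2*d) + 7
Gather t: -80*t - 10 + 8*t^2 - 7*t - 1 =8*t^2 - 87*t - 11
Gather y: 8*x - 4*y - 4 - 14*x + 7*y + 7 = -6*x + 3*y + 3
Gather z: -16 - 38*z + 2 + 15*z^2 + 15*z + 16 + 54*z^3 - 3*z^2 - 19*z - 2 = 54*z^3 + 12*z^2 - 42*z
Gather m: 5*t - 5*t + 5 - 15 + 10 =0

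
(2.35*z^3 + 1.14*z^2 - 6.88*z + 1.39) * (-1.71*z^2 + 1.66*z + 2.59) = -4.0185*z^5 + 1.9516*z^4 + 19.7437*z^3 - 10.8451*z^2 - 15.5118*z + 3.6001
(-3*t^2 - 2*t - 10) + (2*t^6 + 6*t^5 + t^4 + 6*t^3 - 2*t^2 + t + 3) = 2*t^6 + 6*t^5 + t^4 + 6*t^3 - 5*t^2 - t - 7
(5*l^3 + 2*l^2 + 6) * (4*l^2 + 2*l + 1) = 20*l^5 + 18*l^4 + 9*l^3 + 26*l^2 + 12*l + 6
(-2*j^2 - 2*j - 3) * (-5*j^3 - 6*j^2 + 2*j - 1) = 10*j^5 + 22*j^4 + 23*j^3 + 16*j^2 - 4*j + 3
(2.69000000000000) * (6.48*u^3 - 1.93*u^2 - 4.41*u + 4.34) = 17.4312*u^3 - 5.1917*u^2 - 11.8629*u + 11.6746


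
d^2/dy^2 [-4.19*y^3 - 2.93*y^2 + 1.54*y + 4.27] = -25.14*y - 5.86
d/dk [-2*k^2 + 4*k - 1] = 4 - 4*k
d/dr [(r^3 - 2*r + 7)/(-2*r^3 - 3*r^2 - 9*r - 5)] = (-3*r^4 - 26*r^3 + 21*r^2 + 42*r + 73)/(4*r^6 + 12*r^5 + 45*r^4 + 74*r^3 + 111*r^2 + 90*r + 25)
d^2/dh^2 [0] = 0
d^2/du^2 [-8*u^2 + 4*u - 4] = -16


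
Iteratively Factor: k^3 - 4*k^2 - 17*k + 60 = (k - 5)*(k^2 + k - 12) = (k - 5)*(k - 3)*(k + 4)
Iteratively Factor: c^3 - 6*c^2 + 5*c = (c)*(c^2 - 6*c + 5) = c*(c - 5)*(c - 1)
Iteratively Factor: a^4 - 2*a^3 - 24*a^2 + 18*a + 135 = (a - 5)*(a^3 + 3*a^2 - 9*a - 27) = (a - 5)*(a + 3)*(a^2 - 9) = (a - 5)*(a - 3)*(a + 3)*(a + 3)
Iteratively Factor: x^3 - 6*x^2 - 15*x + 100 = (x + 4)*(x^2 - 10*x + 25) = (x - 5)*(x + 4)*(x - 5)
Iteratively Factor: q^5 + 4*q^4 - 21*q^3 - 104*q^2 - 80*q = (q + 4)*(q^4 - 21*q^2 - 20*q) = q*(q + 4)*(q^3 - 21*q - 20) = q*(q - 5)*(q + 4)*(q^2 + 5*q + 4) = q*(q - 5)*(q + 4)^2*(q + 1)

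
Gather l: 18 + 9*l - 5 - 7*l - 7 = 2*l + 6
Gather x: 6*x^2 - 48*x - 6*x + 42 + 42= 6*x^2 - 54*x + 84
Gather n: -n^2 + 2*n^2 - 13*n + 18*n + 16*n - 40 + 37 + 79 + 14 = n^2 + 21*n + 90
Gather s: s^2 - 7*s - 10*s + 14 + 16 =s^2 - 17*s + 30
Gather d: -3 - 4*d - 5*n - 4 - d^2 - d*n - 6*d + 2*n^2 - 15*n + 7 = -d^2 + d*(-n - 10) + 2*n^2 - 20*n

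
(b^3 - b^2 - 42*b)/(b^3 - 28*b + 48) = b*(b - 7)/(b^2 - 6*b + 8)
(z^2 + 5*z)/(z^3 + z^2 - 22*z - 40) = z*(z + 5)/(z^3 + z^2 - 22*z - 40)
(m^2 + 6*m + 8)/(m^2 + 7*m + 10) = (m + 4)/(m + 5)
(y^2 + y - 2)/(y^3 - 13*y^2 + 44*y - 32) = (y + 2)/(y^2 - 12*y + 32)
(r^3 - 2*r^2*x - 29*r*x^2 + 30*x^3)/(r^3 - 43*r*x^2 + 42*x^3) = (r + 5*x)/(r + 7*x)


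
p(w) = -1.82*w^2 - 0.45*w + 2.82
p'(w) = -3.64*w - 0.45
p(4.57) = -37.25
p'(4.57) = -17.08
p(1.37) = -1.21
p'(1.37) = -5.44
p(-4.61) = -33.78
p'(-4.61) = 16.33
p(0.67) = 1.70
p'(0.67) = -2.89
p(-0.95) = 1.60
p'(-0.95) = 3.01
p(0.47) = 2.21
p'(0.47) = -2.16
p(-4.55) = -32.81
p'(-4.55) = 16.11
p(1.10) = 0.12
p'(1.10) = -4.45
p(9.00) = -148.65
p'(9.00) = -33.21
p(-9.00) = -140.55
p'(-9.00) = 32.31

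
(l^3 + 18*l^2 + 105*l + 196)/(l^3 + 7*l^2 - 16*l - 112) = (l + 7)/(l - 4)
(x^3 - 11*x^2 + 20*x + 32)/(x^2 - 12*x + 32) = x + 1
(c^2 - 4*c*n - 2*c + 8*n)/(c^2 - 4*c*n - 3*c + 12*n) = (c - 2)/(c - 3)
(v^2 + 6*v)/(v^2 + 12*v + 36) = v/(v + 6)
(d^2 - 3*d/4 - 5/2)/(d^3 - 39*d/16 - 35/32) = 8*(d - 2)/(8*d^2 - 10*d - 7)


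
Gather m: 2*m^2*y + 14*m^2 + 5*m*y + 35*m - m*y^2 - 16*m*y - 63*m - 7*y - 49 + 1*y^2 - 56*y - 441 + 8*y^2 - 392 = m^2*(2*y + 14) + m*(-y^2 - 11*y - 28) + 9*y^2 - 63*y - 882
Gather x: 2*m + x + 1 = 2*m + x + 1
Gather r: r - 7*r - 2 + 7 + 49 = 54 - 6*r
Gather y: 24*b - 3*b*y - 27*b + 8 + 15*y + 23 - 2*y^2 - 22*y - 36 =-3*b - 2*y^2 + y*(-3*b - 7) - 5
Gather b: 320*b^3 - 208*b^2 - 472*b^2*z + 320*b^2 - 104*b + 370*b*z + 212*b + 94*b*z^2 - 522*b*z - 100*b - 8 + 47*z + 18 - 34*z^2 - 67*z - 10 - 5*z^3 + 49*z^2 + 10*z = 320*b^3 + b^2*(112 - 472*z) + b*(94*z^2 - 152*z + 8) - 5*z^3 + 15*z^2 - 10*z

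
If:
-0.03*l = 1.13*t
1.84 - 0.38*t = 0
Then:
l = -182.39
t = 4.84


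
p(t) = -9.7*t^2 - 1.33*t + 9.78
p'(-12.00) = 231.47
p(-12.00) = -1371.06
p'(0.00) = -1.33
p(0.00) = 9.78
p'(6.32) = -123.94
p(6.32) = -386.07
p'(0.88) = -18.40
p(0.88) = 1.10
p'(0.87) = -18.21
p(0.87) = 1.28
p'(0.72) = -15.30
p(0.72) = 3.79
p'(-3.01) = 57.06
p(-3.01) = -74.10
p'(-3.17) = 60.17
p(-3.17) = -83.48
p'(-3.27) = 62.11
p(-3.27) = -89.59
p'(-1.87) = 34.95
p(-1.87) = -21.65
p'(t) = -19.4*t - 1.33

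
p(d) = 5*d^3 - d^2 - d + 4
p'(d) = 15*d^2 - 2*d - 1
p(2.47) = 70.78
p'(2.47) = 85.57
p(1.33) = 12.66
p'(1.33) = 22.87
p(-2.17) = -49.63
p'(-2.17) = 73.97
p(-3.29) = -181.59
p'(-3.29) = 167.94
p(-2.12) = -46.02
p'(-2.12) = 70.66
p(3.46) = 195.68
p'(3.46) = 171.65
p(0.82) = 5.26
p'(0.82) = 7.45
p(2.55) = 77.85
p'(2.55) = 91.44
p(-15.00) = -17081.00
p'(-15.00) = 3404.00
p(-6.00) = -1106.00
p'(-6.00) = 551.00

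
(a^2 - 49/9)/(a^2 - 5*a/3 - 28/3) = (a - 7/3)/(a - 4)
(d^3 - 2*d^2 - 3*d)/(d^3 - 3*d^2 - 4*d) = (d - 3)/(d - 4)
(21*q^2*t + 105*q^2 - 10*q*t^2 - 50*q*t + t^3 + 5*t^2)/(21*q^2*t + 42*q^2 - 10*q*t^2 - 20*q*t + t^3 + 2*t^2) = (t + 5)/(t + 2)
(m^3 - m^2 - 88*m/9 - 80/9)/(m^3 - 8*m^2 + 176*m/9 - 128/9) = (9*m^2 + 27*m + 20)/(9*m^2 - 36*m + 32)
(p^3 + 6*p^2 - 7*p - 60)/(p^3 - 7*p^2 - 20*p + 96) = (p + 5)/(p - 8)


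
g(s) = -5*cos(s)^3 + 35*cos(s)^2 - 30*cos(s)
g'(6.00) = 6.53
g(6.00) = -0.96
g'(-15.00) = -59.72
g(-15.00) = 45.18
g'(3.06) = 9.35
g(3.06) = 69.62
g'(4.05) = -62.08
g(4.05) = 32.85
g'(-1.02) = 2.15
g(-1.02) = -6.83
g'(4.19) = -59.50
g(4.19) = 24.30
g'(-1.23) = -7.80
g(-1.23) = -6.30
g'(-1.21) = -6.70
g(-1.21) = -6.45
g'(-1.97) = -54.80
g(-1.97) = 17.24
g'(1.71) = 39.61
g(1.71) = 4.85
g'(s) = 15*sin(s)*cos(s)^2 - 70*sin(s)*cos(s) + 30*sin(s)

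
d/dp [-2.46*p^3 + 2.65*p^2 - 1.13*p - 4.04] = -7.38*p^2 + 5.3*p - 1.13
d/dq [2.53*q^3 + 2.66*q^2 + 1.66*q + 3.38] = 7.59*q^2 + 5.32*q + 1.66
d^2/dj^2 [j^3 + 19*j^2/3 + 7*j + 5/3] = 6*j + 38/3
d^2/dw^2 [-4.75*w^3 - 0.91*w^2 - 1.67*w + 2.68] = -28.5*w - 1.82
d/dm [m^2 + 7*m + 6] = 2*m + 7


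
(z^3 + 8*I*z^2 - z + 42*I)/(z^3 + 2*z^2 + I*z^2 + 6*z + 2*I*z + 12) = (z + 7*I)/(z + 2)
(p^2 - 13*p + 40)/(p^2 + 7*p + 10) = (p^2 - 13*p + 40)/(p^2 + 7*p + 10)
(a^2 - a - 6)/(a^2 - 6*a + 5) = (a^2 - a - 6)/(a^2 - 6*a + 5)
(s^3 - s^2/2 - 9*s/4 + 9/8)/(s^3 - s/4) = (4*s^2 - 9)/(2*s*(2*s + 1))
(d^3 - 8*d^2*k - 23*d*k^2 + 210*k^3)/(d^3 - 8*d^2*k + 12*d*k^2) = (d^2 - 2*d*k - 35*k^2)/(d*(d - 2*k))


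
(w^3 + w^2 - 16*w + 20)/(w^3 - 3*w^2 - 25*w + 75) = (w^2 - 4*w + 4)/(w^2 - 8*w + 15)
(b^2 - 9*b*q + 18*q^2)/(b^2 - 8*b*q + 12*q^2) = (-b + 3*q)/(-b + 2*q)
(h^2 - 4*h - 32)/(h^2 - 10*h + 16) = (h + 4)/(h - 2)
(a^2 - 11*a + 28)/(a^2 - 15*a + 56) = (a - 4)/(a - 8)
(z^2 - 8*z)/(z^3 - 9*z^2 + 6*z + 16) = z/(z^2 - z - 2)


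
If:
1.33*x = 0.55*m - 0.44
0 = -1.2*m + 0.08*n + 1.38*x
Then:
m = 2.41818181818182*x + 0.8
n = 19.0227272727273*x + 12.0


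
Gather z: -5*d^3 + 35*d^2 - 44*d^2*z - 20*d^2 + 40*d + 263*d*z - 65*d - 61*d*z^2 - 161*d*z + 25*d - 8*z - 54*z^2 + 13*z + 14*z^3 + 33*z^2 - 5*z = -5*d^3 + 15*d^2 + 14*z^3 + z^2*(-61*d - 21) + z*(-44*d^2 + 102*d)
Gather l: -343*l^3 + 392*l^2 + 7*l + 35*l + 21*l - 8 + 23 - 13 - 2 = -343*l^3 + 392*l^2 + 63*l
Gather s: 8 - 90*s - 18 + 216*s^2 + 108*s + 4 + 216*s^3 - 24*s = 216*s^3 + 216*s^2 - 6*s - 6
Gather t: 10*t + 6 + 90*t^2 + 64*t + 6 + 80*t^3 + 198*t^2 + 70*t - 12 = 80*t^3 + 288*t^2 + 144*t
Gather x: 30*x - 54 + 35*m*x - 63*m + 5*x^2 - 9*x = -63*m + 5*x^2 + x*(35*m + 21) - 54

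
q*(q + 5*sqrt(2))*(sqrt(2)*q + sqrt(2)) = sqrt(2)*q^3 + sqrt(2)*q^2 + 10*q^2 + 10*q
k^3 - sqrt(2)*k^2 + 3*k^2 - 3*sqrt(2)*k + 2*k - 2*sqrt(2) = (k + 1)*(k + 2)*(k - sqrt(2))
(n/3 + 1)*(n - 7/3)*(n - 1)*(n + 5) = n^4/3 + 14*n^3/9 - 28*n^2/9 - 94*n/9 + 35/3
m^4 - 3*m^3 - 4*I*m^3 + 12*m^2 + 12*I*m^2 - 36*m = m*(m - 3)*(m - 6*I)*(m + 2*I)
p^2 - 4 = (p - 2)*(p + 2)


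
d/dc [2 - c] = -1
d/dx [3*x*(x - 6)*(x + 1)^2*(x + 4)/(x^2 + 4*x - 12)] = 3*(3*x^6 + 16*x^5 - 87*x^4 - 216*x^3 + 796*x^2 + 1200*x + 288)/(x^4 + 8*x^3 - 8*x^2 - 96*x + 144)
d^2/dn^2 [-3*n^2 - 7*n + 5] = -6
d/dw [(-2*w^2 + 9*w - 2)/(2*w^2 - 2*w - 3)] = (-14*w^2 + 20*w - 31)/(4*w^4 - 8*w^3 - 8*w^2 + 12*w + 9)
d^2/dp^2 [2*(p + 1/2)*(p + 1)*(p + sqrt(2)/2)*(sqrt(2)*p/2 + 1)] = 12*sqrt(2)*p^2 + 9*sqrt(2)*p + 18*p + 3*sqrt(2) + 9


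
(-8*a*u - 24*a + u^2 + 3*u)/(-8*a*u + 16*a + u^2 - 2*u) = (u + 3)/(u - 2)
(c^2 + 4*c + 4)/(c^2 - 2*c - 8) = (c + 2)/(c - 4)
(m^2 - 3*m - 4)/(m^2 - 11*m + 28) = (m + 1)/(m - 7)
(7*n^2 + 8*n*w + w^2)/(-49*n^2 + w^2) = (n + w)/(-7*n + w)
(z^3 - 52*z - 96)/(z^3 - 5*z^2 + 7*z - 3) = (z^3 - 52*z - 96)/(z^3 - 5*z^2 + 7*z - 3)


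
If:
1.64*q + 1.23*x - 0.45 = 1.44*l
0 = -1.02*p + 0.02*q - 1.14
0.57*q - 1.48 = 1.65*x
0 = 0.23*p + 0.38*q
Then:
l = -0.12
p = -1.10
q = 0.67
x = -0.67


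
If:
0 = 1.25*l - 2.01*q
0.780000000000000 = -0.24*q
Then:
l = -5.23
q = -3.25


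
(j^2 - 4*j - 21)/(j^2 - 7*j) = (j + 3)/j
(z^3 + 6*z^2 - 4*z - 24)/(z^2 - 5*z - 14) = (z^2 + 4*z - 12)/(z - 7)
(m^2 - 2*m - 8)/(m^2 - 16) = (m + 2)/(m + 4)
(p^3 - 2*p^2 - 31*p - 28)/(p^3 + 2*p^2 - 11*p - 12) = (p - 7)/(p - 3)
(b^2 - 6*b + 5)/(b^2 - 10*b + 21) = (b^2 - 6*b + 5)/(b^2 - 10*b + 21)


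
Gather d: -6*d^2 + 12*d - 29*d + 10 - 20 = -6*d^2 - 17*d - 10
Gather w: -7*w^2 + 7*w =-7*w^2 + 7*w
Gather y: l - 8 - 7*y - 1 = l - 7*y - 9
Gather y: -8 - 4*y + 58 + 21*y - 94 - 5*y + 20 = 12*y - 24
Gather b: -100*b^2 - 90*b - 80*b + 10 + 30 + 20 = -100*b^2 - 170*b + 60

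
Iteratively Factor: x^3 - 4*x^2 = (x)*(x^2 - 4*x) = x^2*(x - 4)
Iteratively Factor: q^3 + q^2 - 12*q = (q - 3)*(q^2 + 4*q) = q*(q - 3)*(q + 4)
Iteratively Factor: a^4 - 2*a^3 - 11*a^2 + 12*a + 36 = (a - 3)*(a^3 + a^2 - 8*a - 12) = (a - 3)*(a + 2)*(a^2 - a - 6) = (a - 3)*(a + 2)^2*(a - 3)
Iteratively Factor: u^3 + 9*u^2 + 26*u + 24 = (u + 2)*(u^2 + 7*u + 12) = (u + 2)*(u + 3)*(u + 4)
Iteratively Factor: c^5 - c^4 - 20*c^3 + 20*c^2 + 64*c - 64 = (c + 4)*(c^4 - 5*c^3 + 20*c - 16) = (c - 1)*(c + 4)*(c^3 - 4*c^2 - 4*c + 16) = (c - 1)*(c + 2)*(c + 4)*(c^2 - 6*c + 8) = (c - 2)*(c - 1)*(c + 2)*(c + 4)*(c - 4)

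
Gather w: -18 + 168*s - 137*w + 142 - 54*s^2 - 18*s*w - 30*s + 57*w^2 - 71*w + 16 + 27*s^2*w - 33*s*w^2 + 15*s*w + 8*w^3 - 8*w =-54*s^2 + 138*s + 8*w^3 + w^2*(57 - 33*s) + w*(27*s^2 - 3*s - 216) + 140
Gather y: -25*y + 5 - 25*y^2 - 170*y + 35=-25*y^2 - 195*y + 40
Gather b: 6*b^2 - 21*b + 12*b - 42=6*b^2 - 9*b - 42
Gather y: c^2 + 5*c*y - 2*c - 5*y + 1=c^2 - 2*c + y*(5*c - 5) + 1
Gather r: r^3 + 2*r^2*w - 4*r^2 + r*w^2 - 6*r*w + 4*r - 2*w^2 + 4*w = r^3 + r^2*(2*w - 4) + r*(w^2 - 6*w + 4) - 2*w^2 + 4*w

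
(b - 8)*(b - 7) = b^2 - 15*b + 56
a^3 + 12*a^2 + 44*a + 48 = (a + 2)*(a + 4)*(a + 6)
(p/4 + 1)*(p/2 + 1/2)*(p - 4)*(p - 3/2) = p^4/8 - p^3/16 - 35*p^2/16 + p + 3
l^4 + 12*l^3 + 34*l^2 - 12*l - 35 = (l - 1)*(l + 1)*(l + 5)*(l + 7)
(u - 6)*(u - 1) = u^2 - 7*u + 6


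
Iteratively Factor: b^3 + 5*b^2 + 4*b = (b + 1)*(b^2 + 4*b) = (b + 1)*(b + 4)*(b)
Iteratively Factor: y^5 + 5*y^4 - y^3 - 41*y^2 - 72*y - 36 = (y - 3)*(y^4 + 8*y^3 + 23*y^2 + 28*y + 12) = (y - 3)*(y + 2)*(y^3 + 6*y^2 + 11*y + 6) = (y - 3)*(y + 1)*(y + 2)*(y^2 + 5*y + 6) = (y - 3)*(y + 1)*(y + 2)^2*(y + 3)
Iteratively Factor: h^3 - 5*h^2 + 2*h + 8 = (h + 1)*(h^2 - 6*h + 8) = (h - 4)*(h + 1)*(h - 2)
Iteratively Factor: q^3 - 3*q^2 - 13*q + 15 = (q - 1)*(q^2 - 2*q - 15) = (q - 5)*(q - 1)*(q + 3)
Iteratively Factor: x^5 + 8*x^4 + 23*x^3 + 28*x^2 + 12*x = (x)*(x^4 + 8*x^3 + 23*x^2 + 28*x + 12) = x*(x + 2)*(x^3 + 6*x^2 + 11*x + 6) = x*(x + 1)*(x + 2)*(x^2 + 5*x + 6) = x*(x + 1)*(x + 2)*(x + 3)*(x + 2)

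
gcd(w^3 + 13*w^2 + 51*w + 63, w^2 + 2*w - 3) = w + 3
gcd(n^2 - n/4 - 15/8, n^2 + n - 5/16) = n + 5/4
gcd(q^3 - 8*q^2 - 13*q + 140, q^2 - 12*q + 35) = q^2 - 12*q + 35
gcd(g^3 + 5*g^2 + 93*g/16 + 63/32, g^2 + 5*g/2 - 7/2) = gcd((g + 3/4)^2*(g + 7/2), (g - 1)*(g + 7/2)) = g + 7/2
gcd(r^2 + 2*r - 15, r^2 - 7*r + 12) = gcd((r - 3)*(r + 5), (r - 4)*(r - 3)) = r - 3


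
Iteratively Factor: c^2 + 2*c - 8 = (c - 2)*(c + 4)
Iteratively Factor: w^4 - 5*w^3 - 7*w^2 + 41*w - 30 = (w + 3)*(w^3 - 8*w^2 + 17*w - 10) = (w - 2)*(w + 3)*(w^2 - 6*w + 5) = (w - 5)*(w - 2)*(w + 3)*(w - 1)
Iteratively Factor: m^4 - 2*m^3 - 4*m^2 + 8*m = (m - 2)*(m^3 - 4*m) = m*(m - 2)*(m^2 - 4) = m*(m - 2)^2*(m + 2)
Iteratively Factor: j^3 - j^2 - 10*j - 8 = (j + 1)*(j^2 - 2*j - 8) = (j + 1)*(j + 2)*(j - 4)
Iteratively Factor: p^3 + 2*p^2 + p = (p)*(p^2 + 2*p + 1) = p*(p + 1)*(p + 1)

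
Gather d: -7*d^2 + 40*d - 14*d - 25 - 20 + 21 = -7*d^2 + 26*d - 24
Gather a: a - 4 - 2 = a - 6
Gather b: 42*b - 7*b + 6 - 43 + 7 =35*b - 30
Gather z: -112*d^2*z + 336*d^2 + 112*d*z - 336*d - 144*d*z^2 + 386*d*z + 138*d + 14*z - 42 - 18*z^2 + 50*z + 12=336*d^2 - 198*d + z^2*(-144*d - 18) + z*(-112*d^2 + 498*d + 64) - 30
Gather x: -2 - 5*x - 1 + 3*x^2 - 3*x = 3*x^2 - 8*x - 3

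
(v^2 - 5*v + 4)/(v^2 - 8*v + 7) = (v - 4)/(v - 7)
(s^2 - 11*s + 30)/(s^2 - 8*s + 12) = (s - 5)/(s - 2)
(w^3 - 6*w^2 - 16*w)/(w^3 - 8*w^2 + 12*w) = (w^2 - 6*w - 16)/(w^2 - 8*w + 12)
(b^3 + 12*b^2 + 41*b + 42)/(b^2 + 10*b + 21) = b + 2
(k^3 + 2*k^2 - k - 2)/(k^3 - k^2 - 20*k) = (-k^3 - 2*k^2 + k + 2)/(k*(-k^2 + k + 20))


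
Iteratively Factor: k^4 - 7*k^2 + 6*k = (k - 1)*(k^3 + k^2 - 6*k) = (k - 2)*(k - 1)*(k^2 + 3*k) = k*(k - 2)*(k - 1)*(k + 3)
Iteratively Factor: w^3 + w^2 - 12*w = (w - 3)*(w^2 + 4*w) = w*(w - 3)*(w + 4)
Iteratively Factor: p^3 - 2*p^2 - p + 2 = (p + 1)*(p^2 - 3*p + 2) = (p - 2)*(p + 1)*(p - 1)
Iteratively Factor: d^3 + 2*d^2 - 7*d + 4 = (d - 1)*(d^2 + 3*d - 4) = (d - 1)^2*(d + 4)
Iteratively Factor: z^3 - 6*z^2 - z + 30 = (z - 3)*(z^2 - 3*z - 10) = (z - 5)*(z - 3)*(z + 2)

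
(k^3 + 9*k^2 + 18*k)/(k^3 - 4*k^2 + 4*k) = (k^2 + 9*k + 18)/(k^2 - 4*k + 4)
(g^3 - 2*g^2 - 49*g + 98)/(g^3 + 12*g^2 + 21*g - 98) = (g - 7)/(g + 7)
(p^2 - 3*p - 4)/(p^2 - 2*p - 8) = (p + 1)/(p + 2)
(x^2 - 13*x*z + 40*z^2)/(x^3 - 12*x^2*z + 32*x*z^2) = (x - 5*z)/(x*(x - 4*z))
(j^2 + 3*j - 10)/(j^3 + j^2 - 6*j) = (j + 5)/(j*(j + 3))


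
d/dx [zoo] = 0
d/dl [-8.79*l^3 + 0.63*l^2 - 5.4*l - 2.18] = -26.37*l^2 + 1.26*l - 5.4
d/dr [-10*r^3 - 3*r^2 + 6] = 6*r*(-5*r - 1)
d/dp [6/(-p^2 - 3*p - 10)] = 6*(2*p + 3)/(p^2 + 3*p + 10)^2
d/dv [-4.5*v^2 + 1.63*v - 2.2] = 1.63 - 9.0*v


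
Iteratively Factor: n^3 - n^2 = (n)*(n^2 - n) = n^2*(n - 1)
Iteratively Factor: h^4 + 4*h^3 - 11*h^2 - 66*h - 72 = (h + 3)*(h^3 + h^2 - 14*h - 24) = (h + 3)^2*(h^2 - 2*h - 8) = (h - 4)*(h + 3)^2*(h + 2)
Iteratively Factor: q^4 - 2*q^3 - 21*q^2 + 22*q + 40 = (q - 2)*(q^3 - 21*q - 20) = (q - 2)*(q + 1)*(q^2 - q - 20) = (q - 5)*(q - 2)*(q + 1)*(q + 4)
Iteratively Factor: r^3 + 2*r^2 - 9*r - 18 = (r - 3)*(r^2 + 5*r + 6) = (r - 3)*(r + 3)*(r + 2)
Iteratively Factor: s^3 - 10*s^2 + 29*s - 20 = (s - 5)*(s^2 - 5*s + 4) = (s - 5)*(s - 1)*(s - 4)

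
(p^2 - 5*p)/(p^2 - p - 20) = p/(p + 4)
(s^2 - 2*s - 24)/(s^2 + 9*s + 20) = (s - 6)/(s + 5)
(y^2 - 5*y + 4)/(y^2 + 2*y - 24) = (y - 1)/(y + 6)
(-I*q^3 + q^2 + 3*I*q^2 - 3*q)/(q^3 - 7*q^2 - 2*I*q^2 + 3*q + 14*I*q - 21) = I*q*(3 - q)/(q^2 - q*(7 + 3*I) + 21*I)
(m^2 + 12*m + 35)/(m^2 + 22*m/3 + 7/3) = 3*(m + 5)/(3*m + 1)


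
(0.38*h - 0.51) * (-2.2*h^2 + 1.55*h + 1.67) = -0.836*h^3 + 1.711*h^2 - 0.1559*h - 0.8517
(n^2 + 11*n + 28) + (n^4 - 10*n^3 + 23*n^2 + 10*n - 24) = n^4 - 10*n^3 + 24*n^2 + 21*n + 4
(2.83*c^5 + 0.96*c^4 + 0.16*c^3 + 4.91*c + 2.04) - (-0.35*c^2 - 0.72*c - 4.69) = 2.83*c^5 + 0.96*c^4 + 0.16*c^3 + 0.35*c^2 + 5.63*c + 6.73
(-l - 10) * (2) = -2*l - 20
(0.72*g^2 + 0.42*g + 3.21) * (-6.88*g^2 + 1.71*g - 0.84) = -4.9536*g^4 - 1.6584*g^3 - 21.9714*g^2 + 5.1363*g - 2.6964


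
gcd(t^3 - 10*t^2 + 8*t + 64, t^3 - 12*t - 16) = t^2 - 2*t - 8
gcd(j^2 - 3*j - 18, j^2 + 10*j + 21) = j + 3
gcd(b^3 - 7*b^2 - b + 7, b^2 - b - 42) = b - 7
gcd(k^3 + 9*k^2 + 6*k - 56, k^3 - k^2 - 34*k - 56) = k + 4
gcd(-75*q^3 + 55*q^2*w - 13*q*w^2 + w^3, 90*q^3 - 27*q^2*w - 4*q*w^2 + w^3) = 3*q - w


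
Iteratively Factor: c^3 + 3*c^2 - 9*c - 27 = (c + 3)*(c^2 - 9) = (c + 3)^2*(c - 3)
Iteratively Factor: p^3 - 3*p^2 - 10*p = (p + 2)*(p^2 - 5*p) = (p - 5)*(p + 2)*(p)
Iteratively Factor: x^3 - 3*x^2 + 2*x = (x - 1)*(x^2 - 2*x) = (x - 2)*(x - 1)*(x)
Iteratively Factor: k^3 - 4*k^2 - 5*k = (k + 1)*(k^2 - 5*k) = (k - 5)*(k + 1)*(k)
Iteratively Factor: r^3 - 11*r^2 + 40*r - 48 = (r - 4)*(r^2 - 7*r + 12) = (r - 4)*(r - 3)*(r - 4)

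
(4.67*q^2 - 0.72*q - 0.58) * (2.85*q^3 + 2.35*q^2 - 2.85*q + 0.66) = 13.3095*q^5 + 8.9225*q^4 - 16.6545*q^3 + 3.7712*q^2 + 1.1778*q - 0.3828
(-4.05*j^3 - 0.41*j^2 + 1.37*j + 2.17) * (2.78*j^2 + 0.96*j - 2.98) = -11.259*j^5 - 5.0278*j^4 + 15.484*j^3 + 8.5696*j^2 - 1.9994*j - 6.4666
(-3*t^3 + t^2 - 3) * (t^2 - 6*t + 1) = -3*t^5 + 19*t^4 - 9*t^3 - 2*t^2 + 18*t - 3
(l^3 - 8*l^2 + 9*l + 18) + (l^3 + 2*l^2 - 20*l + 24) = 2*l^3 - 6*l^2 - 11*l + 42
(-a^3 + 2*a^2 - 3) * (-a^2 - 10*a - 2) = a^5 + 8*a^4 - 18*a^3 - a^2 + 30*a + 6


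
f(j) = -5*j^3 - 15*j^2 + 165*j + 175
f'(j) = -15*j^2 - 30*j + 165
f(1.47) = 369.25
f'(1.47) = 88.49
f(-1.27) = -48.50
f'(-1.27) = 178.91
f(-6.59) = -132.82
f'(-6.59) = -288.72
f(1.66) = 384.69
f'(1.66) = 73.87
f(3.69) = 328.39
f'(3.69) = -149.94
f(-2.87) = -303.90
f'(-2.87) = 127.55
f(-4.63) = -414.24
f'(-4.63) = -17.65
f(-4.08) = -408.31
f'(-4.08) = 37.70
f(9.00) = -3200.00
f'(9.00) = -1320.00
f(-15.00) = 11200.00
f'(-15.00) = -2760.00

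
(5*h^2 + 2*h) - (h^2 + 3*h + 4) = 4*h^2 - h - 4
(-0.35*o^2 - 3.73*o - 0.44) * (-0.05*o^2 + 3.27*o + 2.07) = 0.0175*o^4 - 0.958*o^3 - 12.8996*o^2 - 9.1599*o - 0.9108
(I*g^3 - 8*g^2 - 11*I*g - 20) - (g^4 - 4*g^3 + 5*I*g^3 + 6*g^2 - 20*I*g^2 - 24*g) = -g^4 + 4*g^3 - 4*I*g^3 - 14*g^2 + 20*I*g^2 + 24*g - 11*I*g - 20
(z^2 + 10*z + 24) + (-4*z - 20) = z^2 + 6*z + 4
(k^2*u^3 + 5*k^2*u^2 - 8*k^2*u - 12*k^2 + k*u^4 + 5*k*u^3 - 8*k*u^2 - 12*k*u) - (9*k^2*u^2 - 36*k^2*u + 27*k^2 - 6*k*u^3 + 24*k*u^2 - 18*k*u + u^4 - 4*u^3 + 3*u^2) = k^2*u^3 - 4*k^2*u^2 + 28*k^2*u - 39*k^2 + k*u^4 + 11*k*u^3 - 32*k*u^2 + 6*k*u - u^4 + 4*u^3 - 3*u^2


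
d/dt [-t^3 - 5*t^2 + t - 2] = -3*t^2 - 10*t + 1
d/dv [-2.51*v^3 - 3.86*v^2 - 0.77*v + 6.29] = -7.53*v^2 - 7.72*v - 0.77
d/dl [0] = 0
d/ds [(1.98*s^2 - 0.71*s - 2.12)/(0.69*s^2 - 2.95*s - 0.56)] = (-5.3511*s^2 + 0.708*s - 5.8564)/(0.4761*s^4 - 4.071*s^3 + 7.9297*s^2 + 3.304*s + 0.3136)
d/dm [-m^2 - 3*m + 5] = -2*m - 3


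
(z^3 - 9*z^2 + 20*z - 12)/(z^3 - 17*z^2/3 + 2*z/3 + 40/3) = 3*(z^2 - 7*z + 6)/(3*z^2 - 11*z - 20)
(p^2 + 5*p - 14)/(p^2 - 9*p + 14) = (p + 7)/(p - 7)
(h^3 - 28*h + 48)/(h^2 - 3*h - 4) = (h^2 + 4*h - 12)/(h + 1)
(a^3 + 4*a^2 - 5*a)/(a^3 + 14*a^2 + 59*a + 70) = a*(a - 1)/(a^2 + 9*a + 14)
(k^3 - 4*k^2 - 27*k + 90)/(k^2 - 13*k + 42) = (k^2 + 2*k - 15)/(k - 7)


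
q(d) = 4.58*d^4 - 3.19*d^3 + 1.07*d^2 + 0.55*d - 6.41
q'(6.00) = 3625.99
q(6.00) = 5282.05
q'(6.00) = 3625.99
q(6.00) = 5282.05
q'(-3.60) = -985.92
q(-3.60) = 923.57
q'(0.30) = 0.83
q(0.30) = -6.20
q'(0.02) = 0.59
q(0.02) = -6.40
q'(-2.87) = -517.50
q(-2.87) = 386.97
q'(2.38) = 198.41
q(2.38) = 104.91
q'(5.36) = 2558.19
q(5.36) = 3316.33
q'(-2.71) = -440.15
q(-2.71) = 310.47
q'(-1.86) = -154.43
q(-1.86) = 71.61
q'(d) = 18.32*d^3 - 9.57*d^2 + 2.14*d + 0.55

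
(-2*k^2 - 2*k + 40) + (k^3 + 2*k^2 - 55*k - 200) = k^3 - 57*k - 160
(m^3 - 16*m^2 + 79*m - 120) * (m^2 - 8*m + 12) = m^5 - 24*m^4 + 219*m^3 - 944*m^2 + 1908*m - 1440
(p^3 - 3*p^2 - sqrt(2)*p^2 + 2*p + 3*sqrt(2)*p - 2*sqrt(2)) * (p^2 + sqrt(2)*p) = p^5 - 3*p^4 + 6*p^2 - 4*p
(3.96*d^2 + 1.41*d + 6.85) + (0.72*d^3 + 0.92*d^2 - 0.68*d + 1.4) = 0.72*d^3 + 4.88*d^2 + 0.73*d + 8.25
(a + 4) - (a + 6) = -2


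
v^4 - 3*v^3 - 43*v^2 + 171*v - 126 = (v - 6)*(v - 3)*(v - 1)*(v + 7)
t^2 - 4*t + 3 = (t - 3)*(t - 1)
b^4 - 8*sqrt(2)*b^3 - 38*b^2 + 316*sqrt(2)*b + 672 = (b - 7*sqrt(2))*(b - 6*sqrt(2))*(b + sqrt(2))*(b + 4*sqrt(2))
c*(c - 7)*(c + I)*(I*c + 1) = I*c^4 - 7*I*c^3 + I*c^2 - 7*I*c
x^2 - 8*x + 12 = (x - 6)*(x - 2)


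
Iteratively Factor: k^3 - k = (k)*(k^2 - 1) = k*(k + 1)*(k - 1)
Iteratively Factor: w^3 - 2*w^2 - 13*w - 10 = (w + 1)*(w^2 - 3*w - 10) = (w - 5)*(w + 1)*(w + 2)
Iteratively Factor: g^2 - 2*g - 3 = (g + 1)*(g - 3)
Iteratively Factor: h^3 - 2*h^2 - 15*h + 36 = (h - 3)*(h^2 + h - 12) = (h - 3)^2*(h + 4)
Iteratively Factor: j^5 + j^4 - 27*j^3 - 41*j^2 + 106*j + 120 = (j - 5)*(j^4 + 6*j^3 + 3*j^2 - 26*j - 24) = (j - 5)*(j + 1)*(j^3 + 5*j^2 - 2*j - 24) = (j - 5)*(j + 1)*(j + 3)*(j^2 + 2*j - 8) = (j - 5)*(j - 2)*(j + 1)*(j + 3)*(j + 4)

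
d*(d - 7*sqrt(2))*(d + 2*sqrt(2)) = d^3 - 5*sqrt(2)*d^2 - 28*d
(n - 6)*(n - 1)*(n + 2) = n^3 - 5*n^2 - 8*n + 12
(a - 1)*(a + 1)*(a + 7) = a^3 + 7*a^2 - a - 7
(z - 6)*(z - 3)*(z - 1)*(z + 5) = z^4 - 5*z^3 - 23*z^2 + 117*z - 90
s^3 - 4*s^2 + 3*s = s*(s - 3)*(s - 1)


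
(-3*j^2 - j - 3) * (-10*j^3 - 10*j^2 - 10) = 30*j^5 + 40*j^4 + 40*j^3 + 60*j^2 + 10*j + 30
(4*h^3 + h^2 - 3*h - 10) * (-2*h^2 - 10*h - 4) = -8*h^5 - 42*h^4 - 20*h^3 + 46*h^2 + 112*h + 40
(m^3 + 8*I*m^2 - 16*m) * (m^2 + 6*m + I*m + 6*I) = m^5 + 6*m^4 + 9*I*m^4 - 24*m^3 + 54*I*m^3 - 144*m^2 - 16*I*m^2 - 96*I*m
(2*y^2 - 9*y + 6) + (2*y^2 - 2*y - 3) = 4*y^2 - 11*y + 3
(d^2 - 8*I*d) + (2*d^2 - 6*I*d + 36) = 3*d^2 - 14*I*d + 36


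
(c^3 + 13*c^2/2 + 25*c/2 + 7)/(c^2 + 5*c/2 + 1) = (2*c^2 + 9*c + 7)/(2*c + 1)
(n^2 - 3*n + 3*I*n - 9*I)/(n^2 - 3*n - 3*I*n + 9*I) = (n + 3*I)/(n - 3*I)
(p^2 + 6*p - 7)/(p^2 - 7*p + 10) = (p^2 + 6*p - 7)/(p^2 - 7*p + 10)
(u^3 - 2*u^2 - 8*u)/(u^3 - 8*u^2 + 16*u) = (u + 2)/(u - 4)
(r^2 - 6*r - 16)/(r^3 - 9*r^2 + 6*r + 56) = (r - 8)/(r^2 - 11*r + 28)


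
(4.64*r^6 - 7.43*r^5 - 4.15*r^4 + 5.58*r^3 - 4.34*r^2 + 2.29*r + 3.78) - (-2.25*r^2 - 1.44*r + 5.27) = 4.64*r^6 - 7.43*r^5 - 4.15*r^4 + 5.58*r^3 - 2.09*r^2 + 3.73*r - 1.49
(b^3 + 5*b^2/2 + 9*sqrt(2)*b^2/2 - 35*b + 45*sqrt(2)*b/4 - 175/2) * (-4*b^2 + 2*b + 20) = -4*b^5 - 18*sqrt(2)*b^4 - 8*b^4 - 36*sqrt(2)*b^3 + 165*b^3 + 225*sqrt(2)*b^2/2 + 330*b^2 - 875*b + 225*sqrt(2)*b - 1750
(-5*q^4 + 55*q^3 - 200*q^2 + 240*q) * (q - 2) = -5*q^5 + 65*q^4 - 310*q^3 + 640*q^2 - 480*q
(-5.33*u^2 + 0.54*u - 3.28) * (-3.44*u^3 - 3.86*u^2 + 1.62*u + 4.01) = 18.3352*u^5 + 18.7162*u^4 + 0.564199999999998*u^3 - 7.8377*u^2 - 3.1482*u - 13.1528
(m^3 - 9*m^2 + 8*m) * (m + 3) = m^4 - 6*m^3 - 19*m^2 + 24*m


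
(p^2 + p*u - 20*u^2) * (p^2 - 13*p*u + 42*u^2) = p^4 - 12*p^3*u + 9*p^2*u^2 + 302*p*u^3 - 840*u^4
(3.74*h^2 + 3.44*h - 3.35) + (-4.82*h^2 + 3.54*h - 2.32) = -1.08*h^2 + 6.98*h - 5.67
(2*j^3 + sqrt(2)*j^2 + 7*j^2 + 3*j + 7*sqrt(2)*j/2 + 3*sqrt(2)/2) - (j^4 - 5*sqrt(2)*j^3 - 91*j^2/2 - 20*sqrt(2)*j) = -j^4 + 2*j^3 + 5*sqrt(2)*j^3 + sqrt(2)*j^2 + 105*j^2/2 + 3*j + 47*sqrt(2)*j/2 + 3*sqrt(2)/2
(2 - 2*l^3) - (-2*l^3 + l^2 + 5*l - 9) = -l^2 - 5*l + 11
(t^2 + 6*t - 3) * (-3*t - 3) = -3*t^3 - 21*t^2 - 9*t + 9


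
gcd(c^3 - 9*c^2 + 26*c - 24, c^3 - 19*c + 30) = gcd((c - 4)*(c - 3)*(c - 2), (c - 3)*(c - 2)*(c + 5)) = c^2 - 5*c + 6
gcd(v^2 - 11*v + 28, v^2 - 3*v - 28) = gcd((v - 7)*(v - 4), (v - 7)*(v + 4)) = v - 7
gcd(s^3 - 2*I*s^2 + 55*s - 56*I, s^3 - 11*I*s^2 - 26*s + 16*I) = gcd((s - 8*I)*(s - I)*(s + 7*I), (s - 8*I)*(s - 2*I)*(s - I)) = s^2 - 9*I*s - 8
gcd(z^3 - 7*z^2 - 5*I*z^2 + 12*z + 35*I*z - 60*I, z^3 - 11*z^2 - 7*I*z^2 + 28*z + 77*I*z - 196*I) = z - 4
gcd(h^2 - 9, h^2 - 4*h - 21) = h + 3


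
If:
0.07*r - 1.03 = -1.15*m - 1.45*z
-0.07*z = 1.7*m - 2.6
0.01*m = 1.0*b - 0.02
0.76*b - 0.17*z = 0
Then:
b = 0.04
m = 1.52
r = -13.57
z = 0.16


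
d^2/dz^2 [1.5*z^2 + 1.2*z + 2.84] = 3.00000000000000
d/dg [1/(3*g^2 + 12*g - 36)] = 2*(-g - 2)/(3*(g^2 + 4*g - 12)^2)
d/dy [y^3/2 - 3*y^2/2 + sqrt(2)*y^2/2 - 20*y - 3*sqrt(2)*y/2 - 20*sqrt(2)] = 3*y^2/2 - 3*y + sqrt(2)*y - 20 - 3*sqrt(2)/2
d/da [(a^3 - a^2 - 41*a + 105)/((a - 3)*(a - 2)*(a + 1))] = 3*(-a^2 + 22*a - 13)/(a^4 - 2*a^3 - 3*a^2 + 4*a + 4)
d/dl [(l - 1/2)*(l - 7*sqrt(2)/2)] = 2*l - 7*sqrt(2)/2 - 1/2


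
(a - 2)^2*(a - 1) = a^3 - 5*a^2 + 8*a - 4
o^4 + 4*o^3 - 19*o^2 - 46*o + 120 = (o - 3)*(o - 2)*(o + 4)*(o + 5)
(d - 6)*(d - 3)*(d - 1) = d^3 - 10*d^2 + 27*d - 18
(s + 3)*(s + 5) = s^2 + 8*s + 15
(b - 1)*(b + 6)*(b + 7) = b^3 + 12*b^2 + 29*b - 42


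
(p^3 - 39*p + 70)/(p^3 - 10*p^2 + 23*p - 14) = (p^2 + 2*p - 35)/(p^2 - 8*p + 7)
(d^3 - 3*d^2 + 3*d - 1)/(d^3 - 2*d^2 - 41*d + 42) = (d^2 - 2*d + 1)/(d^2 - d - 42)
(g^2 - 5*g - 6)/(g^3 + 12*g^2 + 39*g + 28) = (g - 6)/(g^2 + 11*g + 28)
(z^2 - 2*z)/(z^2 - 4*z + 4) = z/(z - 2)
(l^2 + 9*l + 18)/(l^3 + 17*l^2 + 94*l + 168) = (l + 3)/(l^2 + 11*l + 28)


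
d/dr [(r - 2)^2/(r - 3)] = (r^2 - 6*r + 8)/(r^2 - 6*r + 9)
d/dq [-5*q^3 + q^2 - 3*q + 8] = -15*q^2 + 2*q - 3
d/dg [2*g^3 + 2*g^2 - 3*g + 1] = 6*g^2 + 4*g - 3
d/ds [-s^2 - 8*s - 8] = -2*s - 8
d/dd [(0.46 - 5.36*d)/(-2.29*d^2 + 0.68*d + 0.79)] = (-12.2744*d^2 + 2.1068*d - 4.5472)/(5.2441*d^4 - 3.1144*d^3 - 3.1558*d^2 + 1.0744*d + 0.6241)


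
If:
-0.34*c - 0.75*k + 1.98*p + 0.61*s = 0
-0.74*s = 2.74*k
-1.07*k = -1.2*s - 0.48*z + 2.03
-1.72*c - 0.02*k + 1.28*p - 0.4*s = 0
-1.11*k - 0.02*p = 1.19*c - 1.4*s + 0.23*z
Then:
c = -0.19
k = -0.08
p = -0.16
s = 0.31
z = 3.27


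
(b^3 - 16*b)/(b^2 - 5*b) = (b^2 - 16)/(b - 5)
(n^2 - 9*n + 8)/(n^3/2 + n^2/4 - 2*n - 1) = 4*(n^2 - 9*n + 8)/(2*n^3 + n^2 - 8*n - 4)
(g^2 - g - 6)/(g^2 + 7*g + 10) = (g - 3)/(g + 5)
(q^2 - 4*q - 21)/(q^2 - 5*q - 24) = (q - 7)/(q - 8)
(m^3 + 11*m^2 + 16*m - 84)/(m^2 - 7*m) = (m^3 + 11*m^2 + 16*m - 84)/(m*(m - 7))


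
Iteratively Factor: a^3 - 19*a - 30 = (a - 5)*(a^2 + 5*a + 6) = (a - 5)*(a + 3)*(a + 2)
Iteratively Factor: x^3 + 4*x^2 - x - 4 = (x + 4)*(x^2 - 1) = (x - 1)*(x + 4)*(x + 1)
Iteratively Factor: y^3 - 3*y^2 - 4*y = (y + 1)*(y^2 - 4*y) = (y - 4)*(y + 1)*(y)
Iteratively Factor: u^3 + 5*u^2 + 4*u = (u + 1)*(u^2 + 4*u) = u*(u + 1)*(u + 4)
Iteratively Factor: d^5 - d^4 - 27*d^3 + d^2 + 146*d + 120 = (d + 4)*(d^4 - 5*d^3 - 7*d^2 + 29*d + 30) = (d - 3)*(d + 4)*(d^3 - 2*d^2 - 13*d - 10) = (d - 3)*(d + 2)*(d + 4)*(d^2 - 4*d - 5) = (d - 3)*(d + 1)*(d + 2)*(d + 4)*(d - 5)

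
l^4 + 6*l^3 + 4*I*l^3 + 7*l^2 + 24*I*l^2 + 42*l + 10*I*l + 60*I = (l + 6)*(l - 2*I)*(l + I)*(l + 5*I)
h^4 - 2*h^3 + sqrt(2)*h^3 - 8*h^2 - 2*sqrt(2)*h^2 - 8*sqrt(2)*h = h*(h - 4)*(h + 2)*(h + sqrt(2))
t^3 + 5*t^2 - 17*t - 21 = (t - 3)*(t + 1)*(t + 7)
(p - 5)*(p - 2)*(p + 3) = p^3 - 4*p^2 - 11*p + 30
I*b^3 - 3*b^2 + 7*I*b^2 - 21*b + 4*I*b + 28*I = (b + 7)*(b + 4*I)*(I*b + 1)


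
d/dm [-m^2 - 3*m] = -2*m - 3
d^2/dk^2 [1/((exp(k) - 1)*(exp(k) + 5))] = 4*(exp(3*k) + 3*exp(2*k) + 9*exp(k) + 5)*exp(k)/(exp(6*k) + 12*exp(5*k) + 33*exp(4*k) - 56*exp(3*k) - 165*exp(2*k) + 300*exp(k) - 125)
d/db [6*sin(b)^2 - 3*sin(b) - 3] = 3*(4*sin(b) - 1)*cos(b)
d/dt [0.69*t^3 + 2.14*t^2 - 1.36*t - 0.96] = 2.07*t^2 + 4.28*t - 1.36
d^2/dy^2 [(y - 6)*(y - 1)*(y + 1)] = 6*y - 12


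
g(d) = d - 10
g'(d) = 1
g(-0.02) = -10.02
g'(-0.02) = 1.00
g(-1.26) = -11.26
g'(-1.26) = 1.00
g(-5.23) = -15.23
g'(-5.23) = 1.00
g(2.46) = -7.54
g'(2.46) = 1.00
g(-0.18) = -10.18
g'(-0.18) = 1.00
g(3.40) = -6.60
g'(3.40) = 1.00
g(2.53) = -7.47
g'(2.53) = 1.00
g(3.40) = -6.60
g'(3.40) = 1.00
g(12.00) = 2.00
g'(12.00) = 1.00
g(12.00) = 2.00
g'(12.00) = 1.00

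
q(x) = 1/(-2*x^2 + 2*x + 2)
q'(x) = (4*x - 2)/(-2*x^2 + 2*x + 2)^2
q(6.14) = -0.02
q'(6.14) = 0.01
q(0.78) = 0.43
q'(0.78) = 0.20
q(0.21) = 0.43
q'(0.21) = -0.21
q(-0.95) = -0.59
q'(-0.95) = -2.00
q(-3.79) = -0.03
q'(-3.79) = -0.01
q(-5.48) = -0.01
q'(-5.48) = -0.01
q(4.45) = -0.03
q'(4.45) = 0.02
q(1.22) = 0.68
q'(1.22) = 1.35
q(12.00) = 0.00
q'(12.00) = 0.00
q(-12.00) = 0.00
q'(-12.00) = 0.00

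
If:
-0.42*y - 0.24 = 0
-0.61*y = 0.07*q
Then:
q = 4.98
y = -0.57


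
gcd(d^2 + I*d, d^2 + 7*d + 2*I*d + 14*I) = 1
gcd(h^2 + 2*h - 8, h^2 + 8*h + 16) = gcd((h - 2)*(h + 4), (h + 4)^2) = h + 4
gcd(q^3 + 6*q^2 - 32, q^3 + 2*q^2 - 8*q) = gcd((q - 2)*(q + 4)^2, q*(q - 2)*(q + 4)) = q^2 + 2*q - 8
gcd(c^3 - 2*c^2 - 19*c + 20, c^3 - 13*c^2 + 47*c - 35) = c^2 - 6*c + 5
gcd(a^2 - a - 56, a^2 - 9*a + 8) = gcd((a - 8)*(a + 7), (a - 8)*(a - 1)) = a - 8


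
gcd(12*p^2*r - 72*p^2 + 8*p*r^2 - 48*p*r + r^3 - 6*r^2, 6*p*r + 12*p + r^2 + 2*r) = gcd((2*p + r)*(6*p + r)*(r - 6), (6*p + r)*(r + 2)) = 6*p + r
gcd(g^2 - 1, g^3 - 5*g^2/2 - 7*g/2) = g + 1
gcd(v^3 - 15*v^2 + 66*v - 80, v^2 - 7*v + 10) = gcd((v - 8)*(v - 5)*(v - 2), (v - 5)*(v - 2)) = v^2 - 7*v + 10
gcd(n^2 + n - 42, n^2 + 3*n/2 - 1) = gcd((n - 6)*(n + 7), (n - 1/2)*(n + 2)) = 1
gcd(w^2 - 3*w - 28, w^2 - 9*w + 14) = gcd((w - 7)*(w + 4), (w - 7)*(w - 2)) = w - 7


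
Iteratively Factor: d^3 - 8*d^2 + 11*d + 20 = (d - 5)*(d^2 - 3*d - 4) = (d - 5)*(d + 1)*(d - 4)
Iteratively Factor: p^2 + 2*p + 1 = (p + 1)*(p + 1)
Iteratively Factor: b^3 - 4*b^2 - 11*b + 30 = (b - 5)*(b^2 + b - 6) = (b - 5)*(b + 3)*(b - 2)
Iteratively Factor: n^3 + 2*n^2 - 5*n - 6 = (n + 3)*(n^2 - n - 2) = (n - 2)*(n + 3)*(n + 1)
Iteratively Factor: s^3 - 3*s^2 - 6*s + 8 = (s - 1)*(s^2 - 2*s - 8) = (s - 1)*(s + 2)*(s - 4)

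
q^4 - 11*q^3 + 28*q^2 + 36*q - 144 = (q - 6)*(q - 4)*(q - 3)*(q + 2)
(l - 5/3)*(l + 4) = l^2 + 7*l/3 - 20/3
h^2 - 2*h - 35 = (h - 7)*(h + 5)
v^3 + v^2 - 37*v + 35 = (v - 5)*(v - 1)*(v + 7)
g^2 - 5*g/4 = g*(g - 5/4)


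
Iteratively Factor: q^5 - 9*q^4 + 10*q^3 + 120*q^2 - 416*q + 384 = (q + 4)*(q^4 - 13*q^3 + 62*q^2 - 128*q + 96) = (q - 3)*(q + 4)*(q^3 - 10*q^2 + 32*q - 32) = (q - 4)*(q - 3)*(q + 4)*(q^2 - 6*q + 8) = (q - 4)^2*(q - 3)*(q + 4)*(q - 2)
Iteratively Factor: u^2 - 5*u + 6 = (u - 2)*(u - 3)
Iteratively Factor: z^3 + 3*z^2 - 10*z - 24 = (z + 4)*(z^2 - z - 6) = (z + 2)*(z + 4)*(z - 3)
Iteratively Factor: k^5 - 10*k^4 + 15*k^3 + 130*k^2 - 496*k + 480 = (k - 3)*(k^4 - 7*k^3 - 6*k^2 + 112*k - 160) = (k - 5)*(k - 3)*(k^3 - 2*k^2 - 16*k + 32) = (k - 5)*(k - 4)*(k - 3)*(k^2 + 2*k - 8) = (k - 5)*(k - 4)*(k - 3)*(k - 2)*(k + 4)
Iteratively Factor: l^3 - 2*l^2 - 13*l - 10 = (l + 2)*(l^2 - 4*l - 5) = (l - 5)*(l + 2)*(l + 1)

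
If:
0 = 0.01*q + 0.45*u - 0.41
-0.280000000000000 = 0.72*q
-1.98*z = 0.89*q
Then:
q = -0.39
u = 0.92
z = 0.17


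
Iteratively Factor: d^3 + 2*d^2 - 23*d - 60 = (d - 5)*(d^2 + 7*d + 12) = (d - 5)*(d + 3)*(d + 4)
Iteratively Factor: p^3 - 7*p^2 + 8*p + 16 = (p + 1)*(p^2 - 8*p + 16) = (p - 4)*(p + 1)*(p - 4)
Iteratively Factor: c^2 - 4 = (c + 2)*(c - 2)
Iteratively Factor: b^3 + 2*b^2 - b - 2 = (b - 1)*(b^2 + 3*b + 2) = (b - 1)*(b + 1)*(b + 2)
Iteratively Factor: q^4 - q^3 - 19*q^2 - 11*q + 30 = (q + 2)*(q^3 - 3*q^2 - 13*q + 15) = (q - 1)*(q + 2)*(q^2 - 2*q - 15) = (q - 1)*(q + 2)*(q + 3)*(q - 5)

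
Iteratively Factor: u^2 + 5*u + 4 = (u + 1)*(u + 4)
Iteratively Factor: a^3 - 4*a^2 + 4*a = (a - 2)*(a^2 - 2*a) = (a - 2)^2*(a)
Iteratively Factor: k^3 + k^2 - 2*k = (k - 1)*(k^2 + 2*k) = k*(k - 1)*(k + 2)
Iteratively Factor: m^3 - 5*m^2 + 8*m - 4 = (m - 2)*(m^2 - 3*m + 2) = (m - 2)*(m - 1)*(m - 2)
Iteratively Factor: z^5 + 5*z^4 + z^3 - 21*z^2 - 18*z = (z + 3)*(z^4 + 2*z^3 - 5*z^2 - 6*z) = (z + 3)^2*(z^3 - z^2 - 2*z) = (z + 1)*(z + 3)^2*(z^2 - 2*z) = (z - 2)*(z + 1)*(z + 3)^2*(z)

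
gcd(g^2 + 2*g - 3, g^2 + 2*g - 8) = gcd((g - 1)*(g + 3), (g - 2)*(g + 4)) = 1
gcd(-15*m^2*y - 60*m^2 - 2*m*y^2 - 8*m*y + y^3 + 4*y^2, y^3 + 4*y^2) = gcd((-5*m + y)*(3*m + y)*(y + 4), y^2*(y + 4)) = y + 4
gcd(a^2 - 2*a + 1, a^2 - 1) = a - 1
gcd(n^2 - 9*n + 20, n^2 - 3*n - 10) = n - 5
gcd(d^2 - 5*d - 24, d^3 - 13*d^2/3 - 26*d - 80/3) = d - 8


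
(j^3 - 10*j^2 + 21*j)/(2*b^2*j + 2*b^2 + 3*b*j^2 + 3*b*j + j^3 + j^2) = j*(j^2 - 10*j + 21)/(2*b^2*j + 2*b^2 + 3*b*j^2 + 3*b*j + j^3 + j^2)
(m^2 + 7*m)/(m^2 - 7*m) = (m + 7)/(m - 7)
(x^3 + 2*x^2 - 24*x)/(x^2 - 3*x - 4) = x*(x + 6)/(x + 1)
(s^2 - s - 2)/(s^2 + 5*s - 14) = (s + 1)/(s + 7)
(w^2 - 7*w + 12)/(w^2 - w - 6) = (w - 4)/(w + 2)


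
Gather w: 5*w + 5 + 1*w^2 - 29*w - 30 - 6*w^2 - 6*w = -5*w^2 - 30*w - 25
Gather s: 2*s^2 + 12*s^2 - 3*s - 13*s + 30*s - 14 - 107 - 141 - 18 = 14*s^2 + 14*s - 280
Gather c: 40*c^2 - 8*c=40*c^2 - 8*c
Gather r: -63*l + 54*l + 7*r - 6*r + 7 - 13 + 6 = -9*l + r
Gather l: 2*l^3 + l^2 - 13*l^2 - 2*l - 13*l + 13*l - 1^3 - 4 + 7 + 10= 2*l^3 - 12*l^2 - 2*l + 12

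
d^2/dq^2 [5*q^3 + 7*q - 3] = 30*q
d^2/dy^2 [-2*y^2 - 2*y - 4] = -4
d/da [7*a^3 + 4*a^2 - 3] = a*(21*a + 8)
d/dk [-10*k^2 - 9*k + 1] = -20*k - 9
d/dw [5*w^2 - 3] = 10*w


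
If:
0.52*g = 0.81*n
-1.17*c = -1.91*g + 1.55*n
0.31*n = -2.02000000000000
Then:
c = -7.94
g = -10.15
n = -6.52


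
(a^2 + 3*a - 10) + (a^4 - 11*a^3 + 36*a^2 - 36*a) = a^4 - 11*a^3 + 37*a^2 - 33*a - 10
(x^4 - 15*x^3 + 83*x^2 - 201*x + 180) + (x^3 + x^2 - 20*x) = x^4 - 14*x^3 + 84*x^2 - 221*x + 180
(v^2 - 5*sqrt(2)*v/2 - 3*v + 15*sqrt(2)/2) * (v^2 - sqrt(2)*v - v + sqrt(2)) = v^4 - 7*sqrt(2)*v^3/2 - 4*v^3 + 8*v^2 + 14*sqrt(2)*v^2 - 20*v - 21*sqrt(2)*v/2 + 15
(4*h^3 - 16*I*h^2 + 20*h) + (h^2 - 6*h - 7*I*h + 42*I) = 4*h^3 + h^2 - 16*I*h^2 + 14*h - 7*I*h + 42*I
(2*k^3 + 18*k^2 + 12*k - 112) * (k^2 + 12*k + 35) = 2*k^5 + 42*k^4 + 298*k^3 + 662*k^2 - 924*k - 3920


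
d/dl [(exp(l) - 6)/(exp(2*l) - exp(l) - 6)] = (-(exp(l) - 6)*(2*exp(l) - 1) + exp(2*l) - exp(l) - 6)*exp(l)/(-exp(2*l) + exp(l) + 6)^2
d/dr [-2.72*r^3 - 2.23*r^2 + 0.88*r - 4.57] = -8.16*r^2 - 4.46*r + 0.88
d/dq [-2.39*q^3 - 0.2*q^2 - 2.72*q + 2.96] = -7.17*q^2 - 0.4*q - 2.72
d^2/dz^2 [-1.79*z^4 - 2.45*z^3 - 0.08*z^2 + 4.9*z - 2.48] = -21.48*z^2 - 14.7*z - 0.16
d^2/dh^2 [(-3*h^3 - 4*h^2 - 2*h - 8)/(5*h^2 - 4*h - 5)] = 2*(-253*h^3 - 1080*h^2 + 105*h - 388)/(125*h^6 - 300*h^5 - 135*h^4 + 536*h^3 + 135*h^2 - 300*h - 125)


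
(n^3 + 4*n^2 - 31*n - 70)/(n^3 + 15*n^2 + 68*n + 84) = (n - 5)/(n + 6)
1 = 1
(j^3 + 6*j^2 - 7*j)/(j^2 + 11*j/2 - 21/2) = 2*j*(j - 1)/(2*j - 3)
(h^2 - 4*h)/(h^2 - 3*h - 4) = h/(h + 1)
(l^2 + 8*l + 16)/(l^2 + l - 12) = (l + 4)/(l - 3)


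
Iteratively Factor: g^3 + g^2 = (g + 1)*(g^2) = g*(g + 1)*(g)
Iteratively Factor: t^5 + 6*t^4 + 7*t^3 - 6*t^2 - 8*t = (t + 1)*(t^4 + 5*t^3 + 2*t^2 - 8*t) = (t + 1)*(t + 4)*(t^3 + t^2 - 2*t) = (t + 1)*(t + 2)*(t + 4)*(t^2 - t) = (t - 1)*(t + 1)*(t + 2)*(t + 4)*(t)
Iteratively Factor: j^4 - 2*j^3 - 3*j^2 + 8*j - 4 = (j + 2)*(j^3 - 4*j^2 + 5*j - 2) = (j - 1)*(j + 2)*(j^2 - 3*j + 2) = (j - 2)*(j - 1)*(j + 2)*(j - 1)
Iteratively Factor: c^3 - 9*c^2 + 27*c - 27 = (c - 3)*(c^2 - 6*c + 9) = (c - 3)^2*(c - 3)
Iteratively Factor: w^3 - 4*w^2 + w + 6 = (w + 1)*(w^2 - 5*w + 6) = (w - 2)*(w + 1)*(w - 3)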